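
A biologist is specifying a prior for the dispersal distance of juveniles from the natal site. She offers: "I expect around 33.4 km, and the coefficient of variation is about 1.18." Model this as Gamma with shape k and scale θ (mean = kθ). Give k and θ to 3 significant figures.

k ≈ 0.718, θ ≈ 46.5

For Gamma(k, scale θ): mean = kθ, variance = kθ², so CV = 1/√k.
CV = 1.18, hence k = 1/CV² = 0.718.
Then θ = mean/k = 33.4/0.718 = 46.5.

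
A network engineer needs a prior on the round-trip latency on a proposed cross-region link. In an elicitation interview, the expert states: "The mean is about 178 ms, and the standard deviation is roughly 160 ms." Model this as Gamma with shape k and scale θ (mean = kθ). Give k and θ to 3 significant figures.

k ≈ 1.24, θ ≈ 144

For Gamma(k, scale θ): mean = kθ, variance = kθ², so CV = 1/√k.
CV = SD/mean = 160/178 = 0.8989, hence k = 1/CV² = 1.24.
Then θ = mean/k = 178/1.24 = 144.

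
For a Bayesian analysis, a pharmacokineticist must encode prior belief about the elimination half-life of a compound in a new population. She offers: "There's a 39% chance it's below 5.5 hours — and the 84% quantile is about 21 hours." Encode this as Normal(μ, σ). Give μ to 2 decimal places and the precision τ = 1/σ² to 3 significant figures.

For Normal(μ,σ), the p-quantile is μ + z_p·σ. Here z_{0.39} = -0.2793, z_{0.84} = 0.9945.
So 5.5 = μ − 0.2793σ and 21 = μ + 0.9945σ.
Subtracting: σ = (21 − 5.5)/(0.9945 − (-0.2793)) = 12.17.
Then μ = 5.5 − (-0.2793)·12.17 = 8.90.
Precision τ = 1/σ² = 1/12.17² = 0.00675.

μ = 8.90, τ = 0.00675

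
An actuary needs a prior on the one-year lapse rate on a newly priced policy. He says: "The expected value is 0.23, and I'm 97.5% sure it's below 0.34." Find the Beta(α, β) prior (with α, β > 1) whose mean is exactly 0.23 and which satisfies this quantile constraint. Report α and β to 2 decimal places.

α ≈ 14.65, β ≈ 49.04

With mean 0.23 fixed, write α = 0.23s, β = 0.77s where s = α+β.
Need P(θ < 0.34) = 0.975 under Beta(0.23s, 0.77s). Normal approximation: (q−m)/√(m(1−m)/s) ≈ z_{0.975} = 1.96, so s ≈ 0.23·0.77·(1.96)²/(0.34−0.23)² = 56.2.
At s = 56.2: P(θ<0.34) ≈ 0.968. Adjusting to match 0.975 gives s ≈ 63.69.
So α = 0.23·63.69 ≈ 14.65, β = 0.77·63.69 ≈ 49.04.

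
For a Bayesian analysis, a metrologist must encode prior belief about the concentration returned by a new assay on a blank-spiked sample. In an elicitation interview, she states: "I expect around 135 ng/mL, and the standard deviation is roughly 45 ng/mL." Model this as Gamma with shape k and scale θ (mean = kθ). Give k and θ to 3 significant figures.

k ≈ 9, θ ≈ 15

For Gamma(k, scale θ): mean = kθ, variance = kθ², so CV = 1/√k.
CV = SD/mean = 45/135 = 0.3333, hence k = 1/CV² = 9.
Then θ = mean/k = 135/9 = 15.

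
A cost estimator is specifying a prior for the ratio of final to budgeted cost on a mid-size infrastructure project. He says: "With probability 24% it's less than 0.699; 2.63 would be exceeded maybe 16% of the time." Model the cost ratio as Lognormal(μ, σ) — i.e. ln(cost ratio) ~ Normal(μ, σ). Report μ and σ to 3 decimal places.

If T ~ Lognormal(μ,σ) then ln T ~ Normal(μ,σ), so the p-quantile of ln T is μ + z_p·σ.
ln(0.699) = -0.3581 and ln(2.63) = 0.967; z_{0.24} = -0.7063, z_{0.84} = 0.9945.
σ = (0.967 − -0.3581)/(0.9945 − (-0.7063)) = 0.779.
μ = -0.3581 − (-0.7063)·0.779 = 0.192.

μ ≈ 0.192, σ ≈ 0.779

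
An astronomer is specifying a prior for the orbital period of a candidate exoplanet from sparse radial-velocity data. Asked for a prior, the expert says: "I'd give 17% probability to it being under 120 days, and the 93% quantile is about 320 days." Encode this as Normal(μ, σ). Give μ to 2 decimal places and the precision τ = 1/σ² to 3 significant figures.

The p-quantile of Normal(μ,σ) is μ + z_p·σ, with z_{0.17} = -0.9542 and z_{0.93} = 1.476.
Eliminate σ: μ = (z₂·x₁ − z₁·x₂)/(z₂ − z₁) = (1.476·120 − (-0.9542)·320)/2.43 = 198.53.
Then σ = (x₂ − x₁)/(z₂ − z₁) = (320 − 120)/2.43 = 82.31.
Precision τ = 1/σ² = 1/82.31² = 0.000148.

μ = 198.53, τ = 0.000148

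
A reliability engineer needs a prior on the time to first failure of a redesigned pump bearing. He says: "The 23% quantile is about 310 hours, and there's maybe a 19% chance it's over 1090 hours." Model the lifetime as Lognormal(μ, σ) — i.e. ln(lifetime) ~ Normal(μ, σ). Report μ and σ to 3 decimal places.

μ ≈ 6.311, σ ≈ 0.778

If T ~ Lognormal(μ,σ) then ln T ~ Normal(μ,σ), so the p-quantile of ln T is μ + z_p·σ.
ln(310) = 5.737 and ln(1090) = 6.994; z_{0.23} = -0.7388, z_{0.81} = 0.8779.
σ = (6.994 − 5.737)/(0.8779 − (-0.7388)) = 0.778.
μ = 5.737 − (-0.7388)·0.778 = 6.311.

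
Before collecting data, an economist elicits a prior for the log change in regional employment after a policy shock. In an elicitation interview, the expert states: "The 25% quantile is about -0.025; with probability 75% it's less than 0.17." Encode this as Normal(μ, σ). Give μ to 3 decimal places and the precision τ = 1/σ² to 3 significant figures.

μ = 0.073, τ = 47.9

The p-quantile of Normal(μ,σ) is μ + z_p·σ, with z_{0.25} = -0.6745 and z_{0.75} = 0.6745.
Eliminate σ: μ = (z₂·x₁ − z₁·x₂)/(z₂ − z₁) = (0.6745·-0.025 − (-0.6745)·0.17)/1.349 = 0.073.
Then σ = (x₂ − x₁)/(z₂ − z₁) = (0.17 − -0.025)/1.349 = 0.145.
Precision τ = 1/σ² = 1/0.1446² = 47.9.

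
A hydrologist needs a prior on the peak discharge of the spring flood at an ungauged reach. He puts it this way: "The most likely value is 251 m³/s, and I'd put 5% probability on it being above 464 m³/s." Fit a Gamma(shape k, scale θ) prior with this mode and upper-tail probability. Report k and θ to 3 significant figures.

Gamma(k,θ) with k>1 has mode (k−1)θ, so θ = 251/(k−1).
Need P(X < 464) = 0.95 with θ tied to k this way. Start at k = 2, θ = 251: P(X<464) ≈ 0.551.
Too low — raise k to concentrate. Iterating converges to k ≈ 8.37.
Then θ = 251/(8.37−1) ≈ 34.

k ≈ 8.37, θ ≈ 34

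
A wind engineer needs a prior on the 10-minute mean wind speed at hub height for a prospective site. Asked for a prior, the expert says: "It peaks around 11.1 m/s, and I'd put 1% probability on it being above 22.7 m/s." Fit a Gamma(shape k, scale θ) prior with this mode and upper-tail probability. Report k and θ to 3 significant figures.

k ≈ 10.6, θ ≈ 1.16

Gamma(k,θ) with k>1 has mode (k−1)θ, so θ = 11.1/(k−1).
Need P(X < 22.7) = 0.99 with θ tied to k this way. Start at k = 2, θ = 11.1: P(X<22.7) ≈ 0.606.
Too low — raise k to concentrate. Iterating converges to k ≈ 10.6.
Then θ = 11.1/(10.6−1) ≈ 1.16.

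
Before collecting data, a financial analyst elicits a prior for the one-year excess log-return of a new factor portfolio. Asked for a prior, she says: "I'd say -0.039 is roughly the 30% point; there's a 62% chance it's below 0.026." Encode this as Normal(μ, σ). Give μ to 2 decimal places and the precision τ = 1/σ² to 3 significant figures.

The p-quantile of Normal(μ,σ) is μ + z_p·σ, with z_{0.3} = -0.5244 and z_{0.62} = 0.3055.
Eliminate σ: μ = (z₂·x₁ − z₁·x₂)/(z₂ − z₁) = (0.3055·-0.039 − (-0.5244)·0.026)/0.8299 = 0.00.
Then σ = (x₂ − x₁)/(z₂ − z₁) = (0.026 − -0.039)/0.8299 = 0.08.
Precision τ = 1/σ² = 1/0.07832² = 163.

μ = 0.00, τ = 163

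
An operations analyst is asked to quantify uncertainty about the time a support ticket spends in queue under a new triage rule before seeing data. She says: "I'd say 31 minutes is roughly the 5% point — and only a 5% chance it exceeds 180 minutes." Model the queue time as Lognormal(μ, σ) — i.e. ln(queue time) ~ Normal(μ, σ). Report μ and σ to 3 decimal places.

If T ~ Lognormal(μ,σ) then ln T ~ Normal(μ,σ), so the p-quantile of ln T is μ + z_p·σ.
ln(31) = 3.434 and ln(180) = 5.193; z_{0.05} = -1.645, z_{0.95} = 1.645.
σ = (5.193 − 3.434)/(1.645 − (-1.645)) = 0.535.
μ = 3.434 − (-1.645)·0.535 = 4.313.

μ ≈ 4.313, σ ≈ 0.535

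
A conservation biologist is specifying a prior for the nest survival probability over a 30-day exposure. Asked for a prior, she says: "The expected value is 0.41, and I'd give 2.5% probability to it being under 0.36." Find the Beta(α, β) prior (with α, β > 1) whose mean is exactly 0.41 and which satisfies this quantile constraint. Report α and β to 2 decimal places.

With mean 0.41 fixed, write α = 0.41s, β = 0.59s where s = α+β.
Need P(θ < 0.36) = 0.025 under Beta(0.41s, 0.59s). Normal approximation: (q−m)/√(m(1−m)/s) ≈ z_{0.025} = -1.96, so s ≈ 0.41·0.59·(-1.96)²/(0.36−0.41)² = 371.7.
At s = 371.7: P(θ<0.36) ≈ 0.024. Adjusting to match 0.025 gives s ≈ 363.37.
So α = 0.41·363.37 ≈ 148.98, β = 0.59·363.37 ≈ 214.39.

α ≈ 148.98, β ≈ 214.39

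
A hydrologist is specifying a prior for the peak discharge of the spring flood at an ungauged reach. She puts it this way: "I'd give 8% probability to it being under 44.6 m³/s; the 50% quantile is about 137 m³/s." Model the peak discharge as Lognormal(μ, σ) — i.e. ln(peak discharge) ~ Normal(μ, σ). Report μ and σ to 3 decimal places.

If T ~ Lognormal(μ,σ) then ln T ~ Normal(μ,σ), so the p-quantile of ln T is μ + z_p·σ.
ln(44.6) = 3.798 and ln(137) = 4.92; z_{0.08} = -1.405, z_{0.5} = 0.
σ = (4.92 − 3.798)/(0 − (-1.405)) = 0.799.
μ = 3.798 − (-1.405)·0.799 = 4.920.

μ ≈ 4.920, σ ≈ 0.799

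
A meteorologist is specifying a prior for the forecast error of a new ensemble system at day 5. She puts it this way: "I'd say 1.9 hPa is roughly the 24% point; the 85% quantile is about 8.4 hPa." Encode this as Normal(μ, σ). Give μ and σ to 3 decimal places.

μ = 4.534, σ = 3.730

For Normal(μ,σ), the p-quantile is μ + z_p·σ. Here z_{0.24} = -0.7063, z_{0.85} = 1.036.
So 1.9 = μ − 0.7063σ and 8.4 = μ + 1.036σ.
Subtracting: σ = (8.4 − 1.9)/(1.036 − (-0.7063)) = 3.730.
Then μ = 1.9 − (-0.7063)·3.730 = 4.534.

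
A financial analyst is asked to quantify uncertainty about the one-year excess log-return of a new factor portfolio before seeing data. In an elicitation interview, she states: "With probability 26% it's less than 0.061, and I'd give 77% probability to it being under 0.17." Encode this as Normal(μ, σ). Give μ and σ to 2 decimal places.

The p-quantile of Normal(μ,σ) is μ + z_p·σ, with z_{0.26} = -0.6433 and z_{0.77} = 0.7388.
Eliminate σ: μ = (z₂·x₁ − z₁·x₂)/(z₂ − z₁) = (0.7388·0.061 − (-0.6433)·0.17)/1.382 = 0.11.
Then σ = (x₂ − x₁)/(z₂ − z₁) = (0.17 − 0.061)/1.382 = 0.08.

μ = 0.11, σ = 0.08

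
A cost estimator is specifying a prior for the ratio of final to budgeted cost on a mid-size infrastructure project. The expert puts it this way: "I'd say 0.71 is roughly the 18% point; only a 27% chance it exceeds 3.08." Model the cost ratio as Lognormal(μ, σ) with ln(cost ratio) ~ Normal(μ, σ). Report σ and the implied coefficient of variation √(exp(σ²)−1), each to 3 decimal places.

If T ~ Lognormal(μ,σ) then ln T ~ Normal(μ,σ), so the p-quantile of ln T is μ + z_p·σ.
ln(0.71) = -0.3425 and ln(3.08) = 1.125; z_{0.18} = -0.9154, z_{0.73} = 0.6128.
σ = (1.125 − -0.3425)/(0.6128 − (-0.9154)) = 0.960.
μ = -0.3425 − (-0.9154)·0.960 = 0.536.
CV = √(exp(σ²)−1) = √(exp(0.9221)−1) = 1.231.

σ ≈ 0.960, CV ≈ 1.231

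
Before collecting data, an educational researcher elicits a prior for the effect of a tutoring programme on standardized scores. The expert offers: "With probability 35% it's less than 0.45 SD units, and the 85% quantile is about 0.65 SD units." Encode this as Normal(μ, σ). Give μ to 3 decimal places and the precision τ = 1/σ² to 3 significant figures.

For Normal(μ,σ), the p-quantile is μ + z_p·σ. Here z_{0.35} = -0.3853, z_{0.85} = 1.036.
So 0.45 = μ − 0.3853σ and 0.65 = μ + 1.036σ.
Subtracting: σ = (0.65 − 0.45)/(1.036 − (-0.3853)) = 0.141.
Then μ = 0.45 − (-0.3853)·0.141 = 0.504.
Precision τ = 1/σ² = 1/0.1407² = 50.5.

μ = 0.504, τ = 50.5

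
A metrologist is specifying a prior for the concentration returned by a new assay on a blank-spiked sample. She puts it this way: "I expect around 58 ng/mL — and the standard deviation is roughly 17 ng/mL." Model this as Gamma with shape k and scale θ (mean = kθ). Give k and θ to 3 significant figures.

For Gamma(k, scale θ): mean = kθ, variance = kθ², so CV = 1/√k.
CV = SD/mean = 17/58 = 0.2931, hence k = 1/CV² = 11.6.
Then θ = mean/k = 58/11.6 = 4.98.

k ≈ 11.6, θ ≈ 4.98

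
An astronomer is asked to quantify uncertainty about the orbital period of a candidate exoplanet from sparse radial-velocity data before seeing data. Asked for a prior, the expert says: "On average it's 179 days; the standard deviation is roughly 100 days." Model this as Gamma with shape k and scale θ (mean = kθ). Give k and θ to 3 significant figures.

k ≈ 3.2, θ ≈ 55.9

For Gamma(k, scale θ): mean = kθ, variance = kθ², so CV = 1/√k.
CV = SD/mean = 100/179 = 0.5587, hence k = 1/CV² = 3.2.
Then θ = mean/k = 179/3.2 = 55.9.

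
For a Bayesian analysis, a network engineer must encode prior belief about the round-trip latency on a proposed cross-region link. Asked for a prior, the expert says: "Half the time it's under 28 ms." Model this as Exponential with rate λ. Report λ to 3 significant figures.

λ ≈ 0.0248

Exponential median = ln 2 / λ, so λ = ln 2 / 28.0 = 0.0248.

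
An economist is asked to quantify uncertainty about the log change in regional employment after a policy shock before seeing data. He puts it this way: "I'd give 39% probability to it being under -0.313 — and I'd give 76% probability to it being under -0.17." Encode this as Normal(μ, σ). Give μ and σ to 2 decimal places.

μ = -0.27, σ = 0.15

The p-quantile of Normal(μ,σ) is μ + z_p·σ, with z_{0.39} = -0.2793 and z_{0.76} = 0.7063.
Eliminate σ: μ = (z₂·x₁ − z₁·x₂)/(z₂ − z₁) = (0.7063·-0.313 − (-0.2793)·-0.17)/0.9856 = -0.27.
Then σ = (x₂ − x₁)/(z₂ − z₁) = (-0.17 − -0.313)/0.9856 = 0.15.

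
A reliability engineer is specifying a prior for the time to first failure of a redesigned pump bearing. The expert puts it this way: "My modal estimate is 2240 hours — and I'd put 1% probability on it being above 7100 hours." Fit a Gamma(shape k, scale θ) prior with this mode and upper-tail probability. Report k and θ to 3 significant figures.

k ≈ 4.34, θ ≈ 671

Gamma(k,θ) with k>1 has mode (k−1)θ, so θ = 2240/(k−1).
Need P(X < 7100) = 0.99 with θ tied to k this way. Start at k = 2, θ = 2240: P(X<7100) ≈ 0.825.
Too low — raise k to concentrate. Iterating converges to k ≈ 4.34.
Then θ = 2240/(4.34−1) ≈ 671.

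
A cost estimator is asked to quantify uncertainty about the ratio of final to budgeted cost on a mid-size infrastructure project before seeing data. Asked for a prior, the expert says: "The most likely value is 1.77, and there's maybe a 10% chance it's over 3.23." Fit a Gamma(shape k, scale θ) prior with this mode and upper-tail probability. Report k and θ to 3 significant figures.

Gamma(k,θ) with k>1 has mode (k−1)θ, so θ = 1.77/(k−1).
Need P(X < 3.23) = 0.9 with θ tied to k this way. Start at k = 2, θ = 1.77: P(X<3.23) ≈ 0.545.
Too low — raise k to concentrate. Iterating converges to k ≈ 6.27.
Then θ = 1.77/(6.27−1) ≈ 0.336.

k ≈ 6.27, θ ≈ 0.336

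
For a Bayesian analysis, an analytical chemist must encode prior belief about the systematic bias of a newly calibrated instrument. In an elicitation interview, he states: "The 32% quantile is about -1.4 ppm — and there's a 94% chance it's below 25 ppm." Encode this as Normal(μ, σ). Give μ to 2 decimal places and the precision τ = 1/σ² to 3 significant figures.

μ = 4.71, τ = 0.00587

The p-quantile of Normal(μ,σ) is μ + z_p·σ, with z_{0.32} = -0.4677 and z_{0.94} = 1.555.
Eliminate σ: μ = (z₂·x₁ − z₁·x₂)/(z₂ − z₁) = (1.555·-1.4 − (-0.4677)·25)/2.022 = 4.71.
Then σ = (x₂ − x₁)/(z₂ − z₁) = (25 − -1.4)/2.022 = 13.05.
Precision τ = 1/σ² = 1/13.05² = 0.00587.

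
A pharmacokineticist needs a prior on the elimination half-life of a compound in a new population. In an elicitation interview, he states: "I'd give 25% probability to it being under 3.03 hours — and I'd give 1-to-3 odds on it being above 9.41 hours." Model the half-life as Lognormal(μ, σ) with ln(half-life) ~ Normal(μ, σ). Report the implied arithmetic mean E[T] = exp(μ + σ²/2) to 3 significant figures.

If T ~ Lognormal(μ,σ) then ln T ~ Normal(μ,σ), so the p-quantile of ln T is μ + z_p·σ.
ln(3.03) = 1.109 and ln(9.41) = 2.242; z_{0.25} = -0.6745, z_{0.75} = 0.6745.
σ = (2.242 − 1.109)/(0.6745 − (-0.6745)) = 0.840.
μ = 1.109 − (-0.6745)·0.840 = 1.675.
E[T] = exp(μ + σ²/2) = exp(1.675 + 0.3528) = 7.6 hours.

E[T] ≈ 7.6 hours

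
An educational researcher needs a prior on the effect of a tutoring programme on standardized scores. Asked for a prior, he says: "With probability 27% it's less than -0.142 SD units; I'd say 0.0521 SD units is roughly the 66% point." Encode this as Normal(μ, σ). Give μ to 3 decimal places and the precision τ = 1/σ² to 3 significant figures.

For Normal(μ,σ), the p-quantile is μ + z_p·σ. Here z_{0.27} = -0.6128, z_{0.66} = 0.4125.
So -0.142 = μ − 0.6128σ and 0.0521 = μ + 0.4125σ.
Subtracting: σ = (0.0521 − -0.142)/(0.4125 − (-0.6128)) = 0.189.
Then μ = -0.142 − (-0.6128)·0.189 = -0.026.
Precision τ = 1/σ² = 1/0.1893² = 27.9.

μ = -0.026, τ = 27.9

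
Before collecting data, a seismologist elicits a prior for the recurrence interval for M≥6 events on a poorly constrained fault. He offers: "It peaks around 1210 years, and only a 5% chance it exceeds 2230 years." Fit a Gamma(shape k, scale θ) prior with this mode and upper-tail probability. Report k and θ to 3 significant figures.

Gamma(k,θ) with k>1 has mode (k−1)θ, so θ = 1210/(k−1).
Need P(X < 2230) = 0.95 with θ tied to k this way. Start at k = 2, θ = 1210: P(X<2230) ≈ 0.550.
Too low — raise k to concentrate. Iterating converges to k ≈ 8.45.
Then θ = 1210/(8.45−1) ≈ 162.

k ≈ 8.45, θ ≈ 162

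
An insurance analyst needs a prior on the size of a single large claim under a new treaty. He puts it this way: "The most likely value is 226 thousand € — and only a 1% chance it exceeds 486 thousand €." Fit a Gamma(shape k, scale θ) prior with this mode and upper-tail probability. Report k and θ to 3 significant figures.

Gamma(k,θ) with k>1 has mode (k−1)θ, so θ = 226/(k−1).
Need P(X < 486) = 0.99 with θ tied to k this way. Start at k = 2, θ = 226: P(X<486) ≈ 0.633.
Too low — raise k to concentrate. Iterating converges to k ≈ 9.26.
Then θ = 226/(9.26−1) ≈ 27.4.

k ≈ 9.26, θ ≈ 27.4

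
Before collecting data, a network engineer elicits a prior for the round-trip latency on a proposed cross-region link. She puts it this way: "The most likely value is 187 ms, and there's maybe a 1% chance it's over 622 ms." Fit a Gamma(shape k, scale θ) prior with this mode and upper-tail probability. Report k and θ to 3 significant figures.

k ≈ 4.04, θ ≈ 61.5

Gamma(k,θ) with k>1 has mode (k−1)θ, so θ = 187/(k−1).
Need P(X < 622) = 0.99 with θ tied to k this way. Start at k = 2, θ = 187: P(X<622) ≈ 0.845.
Too low — raise k to concentrate. Iterating converges to k ≈ 4.04.
Then θ = 187/(4.04−1) ≈ 61.5.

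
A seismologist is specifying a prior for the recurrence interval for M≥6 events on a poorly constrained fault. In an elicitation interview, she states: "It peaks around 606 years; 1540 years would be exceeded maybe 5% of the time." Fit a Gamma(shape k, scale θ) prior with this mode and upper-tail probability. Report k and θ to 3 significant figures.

Gamma(k,θ) with k>1 has mode (k−1)θ, so θ = 606/(k−1).
Need P(X < 1540) = 0.95 with θ tied to k this way. Start at k = 2, θ = 606: P(X<1540) ≈ 0.721.
Too low — raise k to concentrate. Iterating converges to k ≈ 4.12.
Then θ = 606/(4.12−1) ≈ 194.

k ≈ 4.12, θ ≈ 194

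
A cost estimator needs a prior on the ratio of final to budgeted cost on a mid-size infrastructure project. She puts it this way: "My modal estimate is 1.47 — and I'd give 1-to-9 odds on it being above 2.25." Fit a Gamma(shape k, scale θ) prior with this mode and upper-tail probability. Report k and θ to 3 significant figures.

k ≈ 11.3, θ ≈ 0.143

Gamma(k,θ) with k>1 has mode (k−1)θ, so θ = 1.47/(k−1).
Need P(X < 2.25) = 0.9 with θ tied to k this way. Start at k = 2, θ = 1.47: P(X<2.25) ≈ 0.452.
Too low — raise k to concentrate. Iterating converges to k ≈ 11.3.
Then θ = 1.47/(11.3−1) ≈ 0.143.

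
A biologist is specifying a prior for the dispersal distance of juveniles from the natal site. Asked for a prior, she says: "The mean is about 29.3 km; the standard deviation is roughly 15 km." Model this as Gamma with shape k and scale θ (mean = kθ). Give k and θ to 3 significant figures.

For Gamma(k, scale θ): mean = kθ, variance = kθ², so CV = 1/√k.
CV = SD/mean = 15/29.3 = 0.5119, hence k = 1/CV² = 3.82.
Then θ = mean/k = 29.3/3.82 = 7.68.

k ≈ 3.82, θ ≈ 7.68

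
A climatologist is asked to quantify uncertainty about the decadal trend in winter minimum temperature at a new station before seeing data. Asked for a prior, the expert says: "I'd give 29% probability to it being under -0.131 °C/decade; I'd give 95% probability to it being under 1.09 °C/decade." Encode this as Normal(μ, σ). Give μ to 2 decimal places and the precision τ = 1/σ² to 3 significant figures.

μ = 0.18, τ = 3.24

The p-quantile of Normal(μ,σ) is μ + z_p·σ, with z_{0.29} = -0.5534 and z_{0.95} = 1.645.
Eliminate σ: μ = (z₂·x₁ − z₁·x₂)/(z₂ − z₁) = (1.645·-0.131 − (-0.5534)·1.09)/2.198 = 0.18.
Then σ = (x₂ − x₁)/(z₂ − z₁) = (1.09 − -0.131)/2.198 = 0.56.
Precision τ = 1/σ² = 1/0.5554² = 3.24.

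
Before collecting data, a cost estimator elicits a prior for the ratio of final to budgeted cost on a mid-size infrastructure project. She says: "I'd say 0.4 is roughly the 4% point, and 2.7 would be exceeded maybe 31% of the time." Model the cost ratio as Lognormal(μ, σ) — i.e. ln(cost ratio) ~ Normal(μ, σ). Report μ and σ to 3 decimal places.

μ ≈ 0.572, σ ≈ 0.850

If T ~ Lognormal(μ,σ) then ln T ~ Normal(μ,σ), so the p-quantile of ln T is μ + z_p·σ.
ln(0.4) = -0.9163 and ln(2.7) = 0.9933; z_{0.04} = -1.751, z_{0.69} = 0.4959.
σ = (0.9933 − -0.9163)/(0.4959 − (-1.751)) = 0.850.
μ = -0.9163 − (-1.751)·0.850 = 0.572.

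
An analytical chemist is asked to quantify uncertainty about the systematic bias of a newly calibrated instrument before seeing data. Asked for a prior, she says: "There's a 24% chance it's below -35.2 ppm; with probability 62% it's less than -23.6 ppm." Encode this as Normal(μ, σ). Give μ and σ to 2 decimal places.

μ = -27.10, σ = 11.46

The p-quantile of Normal(μ,σ) is μ + z_p·σ, with z_{0.24} = -0.7063 and z_{0.62} = 0.3055.
Eliminate σ: μ = (z₂·x₁ − z₁·x₂)/(z₂ − z₁) = (0.3055·-35.2 − (-0.7063)·-23.6)/1.012 = -27.10.
Then σ = (x₂ − x₁)/(z₂ − z₁) = (-23.6 − -35.2)/1.012 = 11.46.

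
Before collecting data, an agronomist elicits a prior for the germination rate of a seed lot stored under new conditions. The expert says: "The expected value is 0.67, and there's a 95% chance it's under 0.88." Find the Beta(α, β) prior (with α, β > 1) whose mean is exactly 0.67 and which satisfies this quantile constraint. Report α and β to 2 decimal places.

With mean 0.67 fixed, write α = 0.67s, β = 0.33s where s = α+β.
Need P(θ < 0.88) = 0.95 under Beta(0.67s, 0.33s). Normal approximation: (q−m)/√(m(1−m)/s) ≈ z_{0.95} = 1.64, so s ≈ 0.67·0.33·(1.64)²/(0.88−0.67)² = 13.6.
At s = 13.6: P(θ<0.88) ≈ 0.973. Adjusting to match 0.95 gives s ≈ 10.28.
So α = 0.67·10.28 ≈ 6.89, β = 0.33·10.28 ≈ 3.39.

α ≈ 6.89, β ≈ 3.39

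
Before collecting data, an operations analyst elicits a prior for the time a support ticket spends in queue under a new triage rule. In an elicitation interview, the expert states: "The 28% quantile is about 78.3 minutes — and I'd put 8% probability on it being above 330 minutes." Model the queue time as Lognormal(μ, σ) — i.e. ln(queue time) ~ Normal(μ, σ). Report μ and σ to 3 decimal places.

If T ~ Lognormal(μ,σ) then ln T ~ Normal(μ,σ), so the p-quantile of ln T is μ + z_p·σ.
ln(78.3) = 4.361 and ln(330) = 5.799; z_{0.28} = -0.5828, z_{0.92} = 1.405.
σ = (5.799 − 4.361)/(1.405 − (-0.5828)) = 0.724.
μ = 4.361 − (-0.5828)·0.724 = 4.782.

μ ≈ 4.782, σ ≈ 0.724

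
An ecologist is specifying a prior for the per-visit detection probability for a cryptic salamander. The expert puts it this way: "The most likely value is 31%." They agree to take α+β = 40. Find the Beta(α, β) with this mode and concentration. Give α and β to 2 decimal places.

For α,β > 1 the Beta mode is (α−1)/(α+β−2). With α+β = 40, the mode is (α−1)/38.
Set (α−1)/38 = 0.31 → α = 1 + 0.31·38 = 12.78.
β = 40 − α = 27.22.

α = 12.78, β = 27.22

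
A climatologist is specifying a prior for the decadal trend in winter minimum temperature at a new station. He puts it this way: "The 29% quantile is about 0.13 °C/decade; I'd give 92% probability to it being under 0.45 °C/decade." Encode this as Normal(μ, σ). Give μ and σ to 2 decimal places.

μ = 0.22, σ = 0.16

The p-quantile of Normal(μ,σ) is μ + z_p·σ, with z_{0.29} = -0.5534 and z_{0.92} = 1.405.
Eliminate σ: μ = (z₂·x₁ − z₁·x₂)/(z₂ − z₁) = (1.405·0.13 − (-0.5534)·0.45)/1.958 = 0.22.
Then σ = (x₂ − x₁)/(z₂ − z₁) = (0.45 − 0.13)/1.958 = 0.16.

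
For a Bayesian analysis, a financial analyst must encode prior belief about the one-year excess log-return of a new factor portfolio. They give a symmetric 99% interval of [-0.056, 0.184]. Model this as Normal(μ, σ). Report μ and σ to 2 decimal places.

A symmetric 99% interval runs μ ± z·σ with z = 2.576.
Half-width = 0.12, so σ = 0.12/2.576 = 0.05.
μ is the interval midpoint, 0.06.

μ = 0.06, σ = 0.05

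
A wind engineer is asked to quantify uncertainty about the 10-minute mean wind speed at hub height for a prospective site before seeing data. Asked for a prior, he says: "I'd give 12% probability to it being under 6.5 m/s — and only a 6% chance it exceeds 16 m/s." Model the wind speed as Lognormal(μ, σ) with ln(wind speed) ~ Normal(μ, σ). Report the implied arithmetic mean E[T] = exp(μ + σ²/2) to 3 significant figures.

If T ~ Lognormal(μ,σ) then ln T ~ Normal(μ,σ), so the p-quantile of ln T is μ + z_p·σ.
ln(6.5) = 1.872 and ln(16) = 2.773; z_{0.12} = -1.175, z_{0.94} = 1.555.
σ = (2.773 − 1.872)/(1.555 − (-1.175)) = 0.330.
μ = 1.872 − (-1.175)·0.330 = 2.260.
E[T] = exp(μ + σ²/2) = exp(2.260 + 0.0544) = 10.1 m/s.

E[T] ≈ 10.1 m/s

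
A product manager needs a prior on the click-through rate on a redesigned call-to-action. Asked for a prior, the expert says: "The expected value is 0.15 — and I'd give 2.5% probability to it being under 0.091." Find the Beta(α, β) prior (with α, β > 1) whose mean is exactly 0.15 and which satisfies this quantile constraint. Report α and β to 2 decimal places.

α ≈ 17.20, β ≈ 97.44

With mean 0.15 fixed, write α = 0.15s, β = 0.85s where s = α+β.
Need P(θ < 0.091) = 0.025 under Beta(0.15s, 0.85s). Normal approximation: (q−m)/√(m(1−m)/s) ≈ z_{0.025} = -1.96, so s ≈ 0.15·0.85·(-1.96)²/(0.091−0.15)² = 140.7.
At s = 140.7: P(θ<0.091) ≈ 0.014. Adjusting to match 0.025 gives s ≈ 114.64.
So α = 0.15·114.64 ≈ 17.20, β = 0.85·114.64 ≈ 97.44.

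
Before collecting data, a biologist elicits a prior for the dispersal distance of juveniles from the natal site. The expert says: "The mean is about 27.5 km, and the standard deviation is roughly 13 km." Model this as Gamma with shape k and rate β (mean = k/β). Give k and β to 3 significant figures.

k ≈ 4.47, β ≈ 0.163

For Gamma(k, rate β): mean = k/β, variance = k/β², so CV = 1/√k.
CV = SD/mean = 13/27.5 = 0.4727, hence k = 1/CV² = 4.47.
Then β = k/mean = 4.47/27.5 = 0.163.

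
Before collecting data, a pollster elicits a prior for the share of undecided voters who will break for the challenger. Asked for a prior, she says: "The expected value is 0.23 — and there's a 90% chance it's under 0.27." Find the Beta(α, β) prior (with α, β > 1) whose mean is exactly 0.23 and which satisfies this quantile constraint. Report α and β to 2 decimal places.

With mean 0.23 fixed, write α = 0.23s, β = 0.77s where s = α+β.
Need P(θ < 0.27) = 0.9 under Beta(0.23s, 0.77s). Normal approximation: (q−m)/√(m(1−m)/s) ≈ z_{0.9} = 1.28, so s ≈ 0.23·0.77·(1.28)²/(0.27−0.23)² = 181.8.
At s = 181.8: P(θ<0.27) ≈ 0.897. Adjusting to match 0.9 gives s ≈ 186.78.
So α = 0.23·186.78 ≈ 42.96, β = 0.77·186.78 ≈ 143.82.

α ≈ 42.96, β ≈ 143.82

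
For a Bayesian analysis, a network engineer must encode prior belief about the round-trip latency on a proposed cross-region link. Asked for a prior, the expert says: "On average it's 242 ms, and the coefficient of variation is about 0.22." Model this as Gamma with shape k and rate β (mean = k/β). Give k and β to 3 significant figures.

For Gamma(k, rate β): mean = k/β, variance = k/β², so CV = 1/√k.
CV = 0.22, hence k = 1/CV² = 20.7.
Then β = k/mean = 20.7/242 = 0.0854.

k ≈ 20.7, β ≈ 0.0854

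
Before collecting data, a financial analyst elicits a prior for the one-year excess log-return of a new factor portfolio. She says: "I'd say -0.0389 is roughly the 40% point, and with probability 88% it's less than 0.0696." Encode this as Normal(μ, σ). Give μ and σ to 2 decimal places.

μ = -0.02, σ = 0.08

The p-quantile of Normal(μ,σ) is μ + z_p·σ, with z_{0.4} = -0.2533 and z_{0.88} = 1.175.
Eliminate σ: μ = (z₂·x₁ − z₁·x₂)/(z₂ − z₁) = (1.175·-0.0389 − (-0.2533)·0.0696)/1.428 = -0.02.
Then σ = (x₂ − x₁)/(z₂ − z₁) = (0.0696 − -0.0389)/1.428 = 0.08.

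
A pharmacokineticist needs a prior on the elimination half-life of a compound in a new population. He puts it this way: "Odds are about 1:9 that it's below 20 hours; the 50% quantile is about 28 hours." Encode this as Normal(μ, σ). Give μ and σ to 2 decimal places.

μ = 28.00, σ = 6.24

For Normal(μ,σ), the p-quantile is μ + z_p·σ. Here z_{0.1} = -1.282, z_{0.5} = 0.
So 20 = μ − 1.282σ and 28 = μ + 0σ.
Subtracting: σ = (28 − 20)/(0 − (-1.282)) = 6.24.
Then μ = 20 − (-1.282)·6.24 = 28.00.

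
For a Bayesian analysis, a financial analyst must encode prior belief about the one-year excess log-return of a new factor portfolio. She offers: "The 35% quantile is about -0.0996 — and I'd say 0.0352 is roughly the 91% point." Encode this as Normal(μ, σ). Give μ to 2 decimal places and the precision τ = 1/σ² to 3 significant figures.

μ = -0.07, τ = 164

The p-quantile of Normal(μ,σ) is μ + z_p·σ, with z_{0.35} = -0.3853 and z_{0.91} = 1.341.
Eliminate σ: μ = (z₂·x₁ − z₁·x₂)/(z₂ − z₁) = (1.341·-0.0996 − (-0.3853)·0.0352)/1.726 = -0.07.
Then σ = (x₂ − x₁)/(z₂ − z₁) = (0.0352 − -0.0996)/1.726 = 0.08.
Precision τ = 1/σ² = 1/0.0781² = 164.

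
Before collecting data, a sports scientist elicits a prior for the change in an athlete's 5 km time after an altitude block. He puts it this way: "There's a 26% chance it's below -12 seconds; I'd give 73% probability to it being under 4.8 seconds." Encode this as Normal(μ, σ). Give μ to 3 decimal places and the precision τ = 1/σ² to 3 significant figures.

For Normal(μ,σ), the p-quantile is μ + z_p·σ. Here z_{0.26} = -0.6433, z_{0.73} = 0.6128.
So -12 = μ − 0.6433σ and 4.8 = μ + 0.6128σ.
Subtracting: σ = (4.8 − -12)/(0.6128 − (-0.6433)) = 13.374.
Then μ = -12 − (-0.6433)·13.374 = -3.396.
Precision τ = 1/σ² = 1/13.37² = 0.00559.

μ = -3.396, τ = 0.00559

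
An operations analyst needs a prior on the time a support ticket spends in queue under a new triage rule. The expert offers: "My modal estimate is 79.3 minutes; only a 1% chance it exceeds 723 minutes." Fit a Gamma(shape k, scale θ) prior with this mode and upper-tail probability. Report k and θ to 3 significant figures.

Gamma(k,θ) with k>1 has mode (k−1)θ, so θ = 79.3/(k−1).
Need P(X < 723) = 0.99 with θ tied to k this way. Start at k = 2, θ = 79.3: P(X<723) ≈ 0.999.
Too high — lower k to spread out. Iterating converges to k ≈ 1.66.
Then θ = 79.3/(1.66−1) ≈ 121.

k ≈ 1.66, θ ≈ 121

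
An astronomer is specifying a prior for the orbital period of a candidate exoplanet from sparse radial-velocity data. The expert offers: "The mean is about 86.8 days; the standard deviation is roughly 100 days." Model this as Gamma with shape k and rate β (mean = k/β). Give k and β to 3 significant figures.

k ≈ 0.753, β ≈ 0.00868

For Gamma(k, rate β): mean = k/β, variance = k/β², so CV = 1/√k.
CV = SD/mean = 100/86.8 = 1.152, hence k = 1/CV² = 0.753.
Then β = k/mean = 0.753/86.8 = 0.00868.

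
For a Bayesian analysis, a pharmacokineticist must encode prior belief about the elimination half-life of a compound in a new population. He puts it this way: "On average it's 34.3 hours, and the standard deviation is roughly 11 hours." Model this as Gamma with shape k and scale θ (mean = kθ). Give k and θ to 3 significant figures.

k ≈ 9.72, θ ≈ 3.53

For Gamma(k, scale θ): mean = kθ, variance = kθ², so CV = 1/√k.
CV = SD/mean = 11/34.3 = 0.3207, hence k = 1/CV² = 9.72.
Then θ = mean/k = 34.3/9.72 = 3.53.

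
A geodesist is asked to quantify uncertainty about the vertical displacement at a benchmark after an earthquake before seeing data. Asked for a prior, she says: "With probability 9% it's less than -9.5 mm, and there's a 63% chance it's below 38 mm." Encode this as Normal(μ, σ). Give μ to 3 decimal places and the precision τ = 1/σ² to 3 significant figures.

μ = 28.576, τ = 0.00124

For Normal(μ,σ), the p-quantile is μ + z_p·σ. Here z_{0.09} = -1.341, z_{0.63} = 0.3319.
So -9.5 = μ − 1.341σ and 38 = μ + 0.3319σ.
Subtracting: σ = (38 − -9.5)/(0.3319 − (-1.341)) = 28.399.
Then μ = -9.5 − (-1.341)·28.399 = 28.576.
Precision τ = 1/σ² = 1/28.4² = 0.00124.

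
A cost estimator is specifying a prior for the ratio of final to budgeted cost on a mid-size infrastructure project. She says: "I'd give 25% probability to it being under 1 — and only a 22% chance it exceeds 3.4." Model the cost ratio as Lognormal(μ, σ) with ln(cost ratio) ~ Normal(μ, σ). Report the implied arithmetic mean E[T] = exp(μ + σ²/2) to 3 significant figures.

E[T] ≈ 2.53

If T ~ Lognormal(μ,σ) then ln T ~ Normal(μ,σ), so the p-quantile of ln T is μ + z_p·σ.
ln(1) = 0 and ln(3.4) = 1.224; z_{0.25} = -0.6745, z_{0.78} = 0.7722.
σ = (1.224 − 0)/(0.7722 − (-0.6745)) = 0.846.
μ = 0 − (-0.6745)·0.846 = 0.571.
E[T] = exp(μ + σ²/2) = exp(0.571 + 0.3578) = 2.53.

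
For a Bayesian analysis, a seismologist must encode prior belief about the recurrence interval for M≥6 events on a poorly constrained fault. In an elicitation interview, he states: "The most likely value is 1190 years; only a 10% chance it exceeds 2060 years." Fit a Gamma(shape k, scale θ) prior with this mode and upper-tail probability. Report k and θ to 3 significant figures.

k ≈ 7.3, θ ≈ 189

Gamma(k,θ) with k>1 has mode (k−1)θ, so θ = 1190/(k−1).
Need P(X < 2060) = 0.9 with θ tied to k this way. Start at k = 2, θ = 1190: P(X<2060) ≈ 0.516.
Too low — raise k to concentrate. Iterating converges to k ≈ 7.3.
Then θ = 1190/(7.3−1) ≈ 189.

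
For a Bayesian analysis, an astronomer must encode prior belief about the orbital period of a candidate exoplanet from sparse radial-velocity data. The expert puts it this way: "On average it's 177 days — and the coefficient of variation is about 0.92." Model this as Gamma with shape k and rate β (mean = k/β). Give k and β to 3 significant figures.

For Gamma(k, rate β): mean = k/β, variance = k/β², so CV = 1/√k.
CV = 0.92, hence k = 1/CV² = 1.18.
Then β = k/mean = 1.18/177 = 0.00667.

k ≈ 1.18, β ≈ 0.00667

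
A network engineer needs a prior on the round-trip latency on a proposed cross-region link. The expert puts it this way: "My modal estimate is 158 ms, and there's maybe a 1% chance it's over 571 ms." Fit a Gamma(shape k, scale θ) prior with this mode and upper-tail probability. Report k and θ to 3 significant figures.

k ≈ 3.6, θ ≈ 60.7

Gamma(k,θ) with k>1 has mode (k−1)θ, so θ = 158/(k−1).
Need P(X < 571) = 0.99 with θ tied to k this way. Start at k = 2, θ = 158: P(X<571) ≈ 0.876.
Too low — raise k to concentrate. Iterating converges to k ≈ 3.6.
Then θ = 158/(3.6−1) ≈ 60.7.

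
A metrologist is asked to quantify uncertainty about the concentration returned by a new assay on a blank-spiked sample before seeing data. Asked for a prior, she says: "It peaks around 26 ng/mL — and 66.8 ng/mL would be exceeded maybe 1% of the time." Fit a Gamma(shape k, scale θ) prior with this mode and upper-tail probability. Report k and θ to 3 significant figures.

Gamma(k,θ) with k>1 has mode (k−1)θ, so θ = 26/(k−1).
Need P(X < 66.8) = 0.99 with θ tied to k this way. Start at k = 2, θ = 26: P(X<66.8) ≈ 0.727.
Too low — raise k to concentrate. Iterating converges to k ≈ 6.24.
Then θ = 26/(6.24−1) ≈ 4.96.

k ≈ 6.24, θ ≈ 4.96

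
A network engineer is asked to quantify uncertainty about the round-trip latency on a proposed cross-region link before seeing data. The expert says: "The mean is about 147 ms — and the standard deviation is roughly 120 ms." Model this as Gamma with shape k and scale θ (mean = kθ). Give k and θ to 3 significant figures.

k ≈ 1.5, θ ≈ 98

For Gamma(k, scale θ): mean = kθ, variance = kθ², so CV = 1/√k.
CV = SD/mean = 120/147 = 0.8163, hence k = 1/CV² = 1.5.
Then θ = mean/k = 147/1.5 = 98.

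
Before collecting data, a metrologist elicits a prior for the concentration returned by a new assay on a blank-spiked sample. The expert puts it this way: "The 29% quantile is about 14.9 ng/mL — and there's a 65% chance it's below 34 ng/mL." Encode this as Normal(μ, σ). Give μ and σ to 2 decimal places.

The p-quantile of Normal(μ,σ) is μ + z_p·σ, with z_{0.29} = -0.5534 and z_{0.65} = 0.3853.
Eliminate σ: μ = (z₂·x₁ − z₁·x₂)/(z₂ − z₁) = (0.3853·14.9 − (-0.5534)·34)/0.9387 = 26.16.
Then σ = (x₂ − x₁)/(z₂ − z₁) = (34 − 14.9)/0.9387 = 20.35.

μ = 26.16, σ = 20.35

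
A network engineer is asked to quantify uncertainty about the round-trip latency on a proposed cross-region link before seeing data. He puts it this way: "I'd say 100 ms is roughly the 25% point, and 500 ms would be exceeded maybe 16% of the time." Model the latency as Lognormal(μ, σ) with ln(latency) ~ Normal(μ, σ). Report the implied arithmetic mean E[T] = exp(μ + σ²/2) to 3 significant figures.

E[T] ≈ 305 ms

If T ~ Lognormal(μ,σ) then ln T ~ Normal(μ,σ), so the p-quantile of ln T is μ + z_p·σ.
ln(100) = 4.605 and ln(500) = 6.215; z_{0.25} = -0.6745, z_{0.84} = 0.9945.
σ = (6.215 − 4.605)/(0.9945 − (-0.6745)) = 0.964.
μ = 4.605 − (-0.6745)·0.964 = 5.256.
E[T] = exp(μ + σ²/2) = exp(5.256 + 0.4650) = 305 ms.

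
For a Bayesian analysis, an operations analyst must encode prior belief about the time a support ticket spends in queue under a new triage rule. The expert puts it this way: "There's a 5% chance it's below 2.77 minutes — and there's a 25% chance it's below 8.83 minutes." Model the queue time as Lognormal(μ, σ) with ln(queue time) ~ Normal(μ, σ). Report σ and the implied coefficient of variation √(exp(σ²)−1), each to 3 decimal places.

σ ≈ 1.195, CV ≈ 1.780

If T ~ Lognormal(μ,σ) then ln T ~ Normal(μ,σ), so the p-quantile of ln T is μ + z_p·σ.
ln(2.77) = 1.019 and ln(8.83) = 2.178; z_{0.05} = -1.645, z_{0.25} = -0.6745.
σ = (2.178 − 1.019)/(-0.6745 − (-1.645)) = 1.195.
μ = 1.019 − (-1.645)·1.195 = 2.984.
CV = √(exp(σ²)−1) = √(exp(1.4273)−1) = 1.780.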